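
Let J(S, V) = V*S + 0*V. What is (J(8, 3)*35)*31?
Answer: 26040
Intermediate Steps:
J(S, V) = S*V (J(S, V) = S*V + 0 = S*V)
(J(8, 3)*35)*31 = ((8*3)*35)*31 = (24*35)*31 = 840*31 = 26040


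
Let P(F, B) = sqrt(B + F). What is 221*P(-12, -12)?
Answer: 442*I*sqrt(6) ≈ 1082.7*I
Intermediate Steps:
221*P(-12, -12) = 221*sqrt(-12 - 12) = 221*sqrt(-24) = 221*(2*I*sqrt(6)) = 442*I*sqrt(6)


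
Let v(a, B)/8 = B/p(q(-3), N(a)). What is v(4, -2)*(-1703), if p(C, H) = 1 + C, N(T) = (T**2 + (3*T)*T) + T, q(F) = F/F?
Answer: 13624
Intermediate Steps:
q(F) = 1
N(T) = T + 4*T**2 (N(T) = (T**2 + 3*T**2) + T = 4*T**2 + T = T + 4*T**2)
v(a, B) = 4*B (v(a, B) = 8*(B/(1 + 1)) = 8*(B/2) = 4*B)
v(4, -2)*(-1703) = (4*(-2))*(-1703) = -8*(-1703) = 13624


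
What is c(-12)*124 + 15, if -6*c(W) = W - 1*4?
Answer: 1037/3 ≈ 345.67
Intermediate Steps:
c(W) = 2/3 - W/6 (c(W) = -(W - 1*4)/6 = -(W - 4)/6 = -(-4 + W)/6 = 2/3 - W/6)
c(-12)*124 + 15 = (2/3 - 1/6*(-12))*124 + 15 = (2/3 + 2)*124 + 15 = (8/3)*124 + 15 = 992/3 + 15 = 1037/3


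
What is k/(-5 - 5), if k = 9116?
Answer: -4558/5 ≈ -911.60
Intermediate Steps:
k/(-5 - 5) = 9116/(-5 - 5) = 9116/(-10) = 9116*(-1/10) = -4558/5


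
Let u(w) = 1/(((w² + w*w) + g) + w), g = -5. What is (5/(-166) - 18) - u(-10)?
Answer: -553871/30710 ≈ -18.036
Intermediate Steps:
u(w) = 1/(-5 + w + 2*w²) (u(w) = 1/(((w² + w*w) - 5) + w) = 1/(((w² + w²) - 5) + w) = 1/((2*w² - 5) + w) = 1/((-5 + 2*w²) + w) = 1/(-5 + w + 2*w²))
(5/(-166) - 18) - u(-10) = (5/(-166) - 18) - 1/(-5 - 10 + 2*(-10)²) = (5*(-1/166) - 18) - 1/(-5 - 10 + 2*100) = (-5/166 - 18) - 1/(-5 - 10 + 200) = -2993/166 - 1/185 = -553871/30710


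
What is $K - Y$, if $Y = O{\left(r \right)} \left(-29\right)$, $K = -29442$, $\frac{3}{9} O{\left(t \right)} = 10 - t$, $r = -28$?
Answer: $-26136$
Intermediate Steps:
$O{\left(t \right)} = 30 - 3 t$ ($O{\left(t \right)} = 3 \left(10 - t\right) = 30 - 3 t$)
$Y = -3306$ ($Y = \left(30 - -84\right) \left(-29\right) = \left(30 + 84\right) \left(-29\right) = 114 \left(-29\right) = -3306$)
$K - Y = -29442 - -3306 = -29442 + 3306 = -26136$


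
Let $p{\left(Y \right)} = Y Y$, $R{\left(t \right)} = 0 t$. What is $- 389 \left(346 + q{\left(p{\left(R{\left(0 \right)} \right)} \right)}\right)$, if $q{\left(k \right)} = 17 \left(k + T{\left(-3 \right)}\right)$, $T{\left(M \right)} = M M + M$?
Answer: $-174272$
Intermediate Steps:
$T{\left(M \right)} = M + M^{2}$ ($T{\left(M \right)} = M^{2} + M = M + M^{2}$)
$R{\left(t \right)} = 0$
$p{\left(Y \right)} = Y^{2}$
$q{\left(k \right)} = 102 + 17 k$ ($q{\left(k \right)} = 17 \left(k - 3 \left(1 - 3\right)\right) = 17 \left(k - -6\right) = 17 \left(k + 6\right) = 17 \left(6 + k\right) = 102 + 17 k$)
$- 389 \left(346 + q{\left(p{\left(R{\left(0 \right)} \right)} \right)}\right) = - 389 \left(346 + \left(102 + 17 \cdot 0^{2}\right)\right) = - 389 \left(346 + \left(102 + 17 \cdot 0\right)\right) = - 389 \left(346 + \left(102 + 0\right)\right) = - 389 \left(346 + 102\right) = \left(-389\right) 448 = -174272$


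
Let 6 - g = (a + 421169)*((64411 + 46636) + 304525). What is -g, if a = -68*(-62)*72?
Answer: 301173755406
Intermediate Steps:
a = 303552 (a = 4216*72 = 303552)
g = -301173755406 (g = 6 - (303552 + 421169)*((64411 + 46636) + 304525) = 6 - 724721*(111047 + 304525) = 6 - 724721*415572 = 6 - 1*301173755412 = 6 - 301173755412 = -301173755406)
-g = -1*(-301173755406) = 301173755406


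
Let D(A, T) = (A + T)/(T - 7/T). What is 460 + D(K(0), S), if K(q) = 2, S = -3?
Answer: 923/2 ≈ 461.50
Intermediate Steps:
D(A, T) = (A + T)/(T - 7/T)
460 + D(K(0), S) = 460 - 3*(2 - 3)/(-7 + (-3)**2) = 460 - 3*(-1)/(-7 + 9) = 460 - 3*(-1)/2 = 460 - 3*1/2*(-1) = 460 + 3/2 = 923/2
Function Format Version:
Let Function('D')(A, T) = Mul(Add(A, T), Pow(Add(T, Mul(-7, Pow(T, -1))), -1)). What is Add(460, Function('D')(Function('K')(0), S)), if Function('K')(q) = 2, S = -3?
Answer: Rational(923, 2) ≈ 461.50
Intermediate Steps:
Function('D')(A, T) = Mul(Pow(Add(T, Mul(-7, Pow(T, -1))), -1), Add(A, T))
Add(460, Function('D')(Function('K')(0), S)) = Add(460, Mul(-3, Pow(Add(-7, Pow(-3, 2)), -1), Add(2, -3))) = Add(460, Mul(-3, Pow(Add(-7, 9), -1), -1)) = Add(460, Mul(-3, Pow(2, -1), -1)) = Add(460, Mul(-3, Rational(1, 2), -1)) = Add(460, Rational(3, 2)) = Rational(923, 2)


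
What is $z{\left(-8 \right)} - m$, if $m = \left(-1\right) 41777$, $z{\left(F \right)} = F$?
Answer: $41769$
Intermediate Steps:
$m = -41777$
$z{\left(-8 \right)} - m = -8 - -41777 = -8 + 41777 = 41769$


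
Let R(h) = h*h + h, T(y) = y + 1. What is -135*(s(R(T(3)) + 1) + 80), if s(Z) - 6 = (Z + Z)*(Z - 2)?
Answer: -119340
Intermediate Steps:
T(y) = 1 + y
R(h) = h + h² (R(h) = h² + h = h + h²)
s(Z) = 6 + 2*Z*(-2 + Z) (s(Z) = 6 + (Z + Z)*(Z - 2) = 6 + (2*Z)*(-2 + Z) = 6 + 2*Z*(-2 + Z))
-135*(s(R(T(3)) + 1) + 80) = -135*((6 - 4*((1 + 3)*(1 + (1 + 3)) + 1) + 2*((1 + 3)*(1 + (1 + 3)) + 1)²) + 80) = -135*((6 - 4*(4*(1 + 4) + 1) + 2*(4*(1 + 4) + 1)²) + 80) = -135*((6 - 4*(4*5 + 1) + 2*(4*5 + 1)²) + 80) = -135*((6 - 4*(20 + 1) + 2*(20 + 1)²) + 80) = -135*((6 - 4*21 + 2*21²) + 80) = -135*((6 - 84 + 2*441) + 80) = -135*((6 - 84 + 882) + 80) = -135*(804 + 80) = -135*884 = -119340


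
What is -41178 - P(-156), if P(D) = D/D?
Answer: -41179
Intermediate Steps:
P(D) = 1
-41178 - P(-156) = -41178 - 1*1 = -41178 - 1 = -41179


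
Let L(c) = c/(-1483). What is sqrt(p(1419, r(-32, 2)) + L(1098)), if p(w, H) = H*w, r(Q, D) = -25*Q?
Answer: sqrt(2496631244466)/1483 ≈ 1065.5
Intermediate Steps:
L(c) = -c/1483 (L(c) = c*(-1/1483) = -c/1483)
sqrt(p(1419, r(-32, 2)) + L(1098)) = sqrt(-25*(-32)*1419 - 1/1483*1098) = sqrt(800*1419 - 1098/1483) = sqrt(1135200 - 1098/1483) = sqrt(1683500502/1483) = sqrt(2496631244466)/1483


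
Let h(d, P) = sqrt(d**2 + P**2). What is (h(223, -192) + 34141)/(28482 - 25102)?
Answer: 34141/3380 + sqrt(86593)/3380 ≈ 10.188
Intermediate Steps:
h(d, P) = sqrt(P**2 + d**2)
(h(223, -192) + 34141)/(28482 - 25102) = (sqrt((-192)**2 + 223**2) + 34141)/(28482 - 25102) = (sqrt(36864 + 49729) + 34141)/3380 = (sqrt(86593) + 34141)*(1/3380) = (34141 + sqrt(86593))*(1/3380) = 34141/3380 + sqrt(86593)/3380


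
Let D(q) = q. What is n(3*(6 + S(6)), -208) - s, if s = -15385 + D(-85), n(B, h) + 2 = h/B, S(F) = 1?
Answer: 324620/21 ≈ 15458.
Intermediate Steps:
n(B, h) = -2 + h/B
s = -15470 (s = -15385 - 85 = -15470)
n(3*(6 + S(6)), -208) - s = (-2 - 208*1/(3*(6 + 1))) - 1*(-15470) = (-2 - 208/(3*7)) + 15470 = (-2 - 208/21) + 15470 = -250/21 + 15470 = 324620/21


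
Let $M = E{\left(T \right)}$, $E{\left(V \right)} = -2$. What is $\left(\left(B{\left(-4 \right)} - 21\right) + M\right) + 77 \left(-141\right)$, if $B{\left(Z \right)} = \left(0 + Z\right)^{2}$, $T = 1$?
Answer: $-10864$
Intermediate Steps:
$B{\left(Z \right)} = Z^{2}$
$M = -2$
$\left(\left(B{\left(-4 \right)} - 21\right) + M\right) + 77 \left(-141\right) = \left(\left(\left(-4\right)^{2} - 21\right) - 2\right) + 77 \left(-141\right) = \left(\left(16 - 21\right) - 2\right) - 10857 = \left(-5 - 2\right) - 10857 = -7 - 10857 = -10864$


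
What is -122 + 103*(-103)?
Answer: -10731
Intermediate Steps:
-122 + 103*(-103) = -122 - 10609 = -10731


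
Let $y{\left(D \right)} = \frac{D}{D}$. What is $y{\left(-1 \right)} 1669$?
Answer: $1669$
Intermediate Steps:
$y{\left(D \right)} = 1$
$y{\left(-1 \right)} 1669 = 1 \cdot 1669 = 1669$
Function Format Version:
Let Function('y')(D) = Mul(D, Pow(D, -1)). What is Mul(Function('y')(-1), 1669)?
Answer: 1669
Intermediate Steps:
Function('y')(D) = 1
Mul(Function('y')(-1), 1669) = Mul(1, 1669) = 1669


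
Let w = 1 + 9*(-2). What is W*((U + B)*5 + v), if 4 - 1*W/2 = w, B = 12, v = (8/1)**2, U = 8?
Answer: 6888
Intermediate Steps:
v = 64 (v = (8*1)**2 = 8**2 = 64)
w = -17 (w = 1 - 18 = -17)
W = 42 (W = 8 - 2*(-17) = 8 + 34 = 42)
W*((U + B)*5 + v) = 42*((8 + 12)*5 + 64) = 42*(20*5 + 64) = 42*(100 + 64) = 42*164 = 6888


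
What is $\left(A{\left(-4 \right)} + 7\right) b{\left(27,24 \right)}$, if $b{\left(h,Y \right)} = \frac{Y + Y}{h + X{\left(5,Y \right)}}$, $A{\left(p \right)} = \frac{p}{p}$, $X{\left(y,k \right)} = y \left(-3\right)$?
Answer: $32$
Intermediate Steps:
$X{\left(y,k \right)} = - 3 y$
$A{\left(p \right)} = 1$
$b{\left(h,Y \right)} = \frac{2 Y}{-15 + h}$ ($b{\left(h,Y \right)} = \frac{Y + Y}{h - 15} = \frac{2 Y}{h - 15} = \frac{2 Y}{-15 + h}$)
$\left(A{\left(-4 \right)} + 7\right) b{\left(27,24 \right)} = \left(1 + 7\right) 2 \cdot 24 \frac{1}{-15 + 27} = 8 \cdot 2 \cdot 24 \cdot \frac{1}{12} = 8 \cdot 4 = 32$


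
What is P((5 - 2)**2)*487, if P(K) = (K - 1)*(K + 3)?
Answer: 46752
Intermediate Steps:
P(K) = (-1 + K)*(3 + K)
P((5 - 2)**2)*487 = (-3 + ((5 - 2)**2)**2 + 2*(5 - 2)**2)*487 = (-3 + (3**2)**2 + 2*3**2)*487 = (-3 + 9**2 + 2*9)*487 = (-3 + 81 + 18)*487 = 96*487 = 46752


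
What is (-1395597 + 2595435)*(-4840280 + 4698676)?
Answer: -169901860152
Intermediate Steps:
(-1395597 + 2595435)*(-4840280 + 4698676) = 1199838*(-141604) = -169901860152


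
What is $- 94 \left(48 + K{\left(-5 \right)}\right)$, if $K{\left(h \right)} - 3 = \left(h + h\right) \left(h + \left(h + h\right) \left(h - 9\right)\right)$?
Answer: $122106$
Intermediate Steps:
$K{\left(h \right)} = 3 + 2 h \left(h + 2 h \left(-9 + h\right)\right)$ ($K{\left(h \right)} = 3 + \left(h + h\right) \left(h + \left(h + h\right) \left(h - 9\right)\right) = 3 + 2 h \left(h + 2 h \left(-9 + h\right)\right)$)
$- 94 \left(48 + K{\left(-5 \right)}\right) = - 94 \left(48 + \left(3 - 34 \left(-5\right)^{2} + 4 \left(-5\right)^{3}\right)\right) = - 94 \left(48 + \left(3 - 850 + 4 \left(-125\right)\right)\right) = - 94 \left(48 - 1347\right) = \left(-94\right) \left(-1299\right) = 122106$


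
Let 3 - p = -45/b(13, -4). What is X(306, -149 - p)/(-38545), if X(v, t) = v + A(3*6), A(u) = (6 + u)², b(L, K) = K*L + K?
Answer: -882/38545 ≈ -0.022882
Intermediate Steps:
b(L, K) = K + K*L
p = 123/56 (p = 3 - (-45)/((-4*(1 + 13))) = 3 - (-45)/((-4*14)) = 3 - (-45)/(-56) = 3 - (-45)*(-1)/56 = 3 - 1*45/56 = 3 - 45/56 = 123/56 ≈ 2.1964)
X(v, t) = 576 + v (X(v, t) = v + (6 + 3*6)² = v + (6 + 18)² = v + 24² = v + 576 = 576 + v)
X(306, -149 - p)/(-38545) = (576 + 306)/(-38545) = 882*(-1/38545) = -882/38545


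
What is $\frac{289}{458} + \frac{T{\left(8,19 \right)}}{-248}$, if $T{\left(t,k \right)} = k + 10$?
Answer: $\frac{29195}{56792} \approx 0.51407$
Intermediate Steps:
$T{\left(t,k \right)} = 10 + k$
$\frac{289}{458} + \frac{T{\left(8,19 \right)}}{-248} = \frac{289}{458} + \frac{10 + 19}{-248} = 289 \cdot \frac{1}{458} + 29 \left(- \frac{1}{248}\right) = \frac{289}{458} - \frac{29}{248} = \frac{29195}{56792}$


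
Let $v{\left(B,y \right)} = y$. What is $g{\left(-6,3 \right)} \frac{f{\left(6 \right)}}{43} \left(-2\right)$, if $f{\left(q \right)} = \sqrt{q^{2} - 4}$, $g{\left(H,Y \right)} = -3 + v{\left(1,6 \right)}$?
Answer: $- \frac{24 \sqrt{2}}{43} \approx -0.78933$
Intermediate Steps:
$g{\left(H,Y \right)} = 3$ ($g{\left(H,Y \right)} = -3 + 6 = 3$)
$f{\left(q \right)} = \sqrt{-4 + q^{2}}$
$g{\left(-6,3 \right)} \frac{f{\left(6 \right)}}{43} \left(-2\right) = 3 \frac{\sqrt{-4 + 6^{2}}}{43} \left(-2\right) = 3 \sqrt{-4 + 36} \cdot \frac{1}{43} \left(-2\right) = 3 \sqrt{32} \cdot \frac{1}{43} \left(-2\right) = 3 \cdot 4 \sqrt{2} \cdot \frac{1}{43} \left(-2\right) = 3 \frac{4 \sqrt{2}}{43} \left(-2\right) = \frac{12 \sqrt{2}}{43} \left(-2\right) = - \frac{24 \sqrt{2}}{43}$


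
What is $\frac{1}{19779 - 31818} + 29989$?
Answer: $\frac{361037570}{12039} \approx 29989.0$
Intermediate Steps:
$\frac{1}{19779 - 31818} + 29989 = \frac{1}{-12039} + 29989 = - \frac{1}{12039} + 29989 = \frac{361037570}{12039}$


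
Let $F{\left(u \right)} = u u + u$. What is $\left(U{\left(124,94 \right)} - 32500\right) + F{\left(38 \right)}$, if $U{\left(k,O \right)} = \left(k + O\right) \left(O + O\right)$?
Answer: $9966$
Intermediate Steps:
$U{\left(k,O \right)} = 2 O \left(O + k\right)$ ($U{\left(k,O \right)} = \left(O + k\right) 2 O = 2 O \left(O + k\right)$)
$F{\left(u \right)} = u + u^{2}$ ($F{\left(u \right)} = u^{2} + u = u + u^{2}$)
$\left(U{\left(124,94 \right)} - 32500\right) + F{\left(38 \right)} = \left(2 \cdot 94 \left(94 + 124\right) - 32500\right) + 38 \left(1 + 38\right) = \left(2 \cdot 94 \cdot 218 - 32500\right) + 38 \cdot 39 = \left(40984 - 32500\right) + 1482 = 8484 + 1482 = 9966$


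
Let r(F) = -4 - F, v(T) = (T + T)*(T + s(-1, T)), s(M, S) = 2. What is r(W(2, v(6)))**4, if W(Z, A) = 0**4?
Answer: 256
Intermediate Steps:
v(T) = 2*T*(2 + T) (v(T) = (T + T)*(T + 2) = (2*T)*(2 + T) = 2*T*(2 + T))
W(Z, A) = 0
r(W(2, v(6)))**4 = (-4 - 1*0)**4 = (-4 + 0)**4 = (-4)**4 = 256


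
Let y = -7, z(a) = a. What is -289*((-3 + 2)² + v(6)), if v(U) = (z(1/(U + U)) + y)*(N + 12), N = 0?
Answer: 23698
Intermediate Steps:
v(U) = -84 + 6/U (v(U) = (1/(U + U) - 7)*(0 + 12) = (1/(2*U) - 7)*12 = (-7 + 1/(2*U))*12 = -84 + 6/U)
-289*((-3 + 2)² + v(6)) = -289*((-3 + 2)² + (-84 + 6/6)) = -289*((-1)² + (-84 + 6*(⅙))) = -289*(1 + (-84 + 1)) = -289*(1 - 83) = -289*(-82) = 23698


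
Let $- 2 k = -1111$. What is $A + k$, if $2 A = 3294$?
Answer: $\frac{4405}{2} \approx 2202.5$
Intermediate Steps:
$k = \frac{1111}{2}$ ($k = \left(- \frac{1}{2}\right) \left(-1111\right) = \frac{1111}{2} \approx 555.5$)
$A = 1647$ ($A = \frac{1}{2} \cdot 3294 = 1647$)
$A + k = 1647 + \frac{1111}{2} = \frac{4405}{2}$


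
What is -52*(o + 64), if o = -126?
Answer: 3224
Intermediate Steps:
-52*(o + 64) = -52*(-126 + 64) = -52*(-62) = 3224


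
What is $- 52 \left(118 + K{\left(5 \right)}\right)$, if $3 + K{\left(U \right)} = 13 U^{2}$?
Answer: $-22880$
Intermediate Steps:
$K{\left(U \right)} = -3 + 13 U^{2}$
$- 52 \left(118 + K{\left(5 \right)}\right) = - 52 \left(118 - \left(3 - 13 \cdot 5^{2}\right)\right) = - 52 \left(118 + \left(-3 + 13 \cdot 25\right)\right) = - 52 \left(118 + \left(-3 + 325\right)\right) = - 52 \left(118 + 322\right) = \left(-52\right) 440 = -22880$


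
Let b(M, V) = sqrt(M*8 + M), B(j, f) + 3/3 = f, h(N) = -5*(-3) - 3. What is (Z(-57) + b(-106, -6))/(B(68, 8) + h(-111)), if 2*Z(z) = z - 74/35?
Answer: -2069/1330 + 3*I*sqrt(106)/19 ≈ -1.5556 + 1.6256*I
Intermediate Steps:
h(N) = 12 (h(N) = 15 - 3 = 12)
B(j, f) = -1 + f
Z(z) = -37/35 + z/2 (Z(z) = (z - 74/35)/2 = (-74/35 + z)/2 = -37/35 + z/2)
b(M, V) = 3*sqrt(M) (b(M, V) = sqrt(8*M + M) = sqrt(9*M) = 3*sqrt(M))
(Z(-57) + b(-106, -6))/(B(68, 8) + h(-111)) = ((-37/35 + (1/2)*(-57)) + 3*sqrt(-106))/((-1 + 8) + 12) = ((-37/35 - 57/2) + 3*(I*sqrt(106)))/(7 + 12) = (-2069/70 + 3*I*sqrt(106))/19 = (-2069/70 + 3*I*sqrt(106))*(1/19) = -2069/1330 + 3*I*sqrt(106)/19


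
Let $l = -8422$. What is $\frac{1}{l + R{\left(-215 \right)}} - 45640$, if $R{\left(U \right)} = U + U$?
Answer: $- \frac{404005281}{8852} \approx -45640.0$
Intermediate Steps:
$R{\left(U \right)} = 2 U$
$\frac{1}{l + R{\left(-215 \right)}} - 45640 = \frac{1}{-8422 + 2 \left(-215\right)} - 45640 = \frac{1}{-8422 - 430} - 45640 = \frac{1}{-8852} - 45640 = - \frac{1}{8852} - 45640 = - \frac{404005281}{8852}$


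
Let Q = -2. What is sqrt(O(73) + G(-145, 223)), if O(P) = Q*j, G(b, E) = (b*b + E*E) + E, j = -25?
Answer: 11*sqrt(587) ≈ 266.51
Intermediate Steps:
G(b, E) = E + E**2 + b**2 (G(b, E) = (b**2 + E**2) + E = (E**2 + b**2) + E = E + E**2 + b**2)
O(P) = 50 (O(P) = -2*(-25) = 50)
sqrt(O(73) + G(-145, 223)) = sqrt(50 + (223 + 223**2 + (-145)**2)) = sqrt(50 + (223 + 49729 + 21025)) = sqrt(50 + 70977) = sqrt(71027) = 11*sqrt(587)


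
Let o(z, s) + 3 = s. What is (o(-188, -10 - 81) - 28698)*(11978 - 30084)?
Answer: 521307952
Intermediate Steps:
o(z, s) = -3 + s
(o(-188, -10 - 81) - 28698)*(11978 - 30084) = ((-3 + (-10 - 81)) - 28698)*(11978 - 30084) = ((-3 - 91) - 28698)*(-18106) = (-94 - 28698)*(-18106) = -28792*(-18106) = 521307952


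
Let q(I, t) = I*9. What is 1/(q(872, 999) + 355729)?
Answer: 1/363577 ≈ 2.7505e-6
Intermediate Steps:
q(I, t) = 9*I
1/(q(872, 999) + 355729) = 1/(9*872 + 355729) = 1/(7848 + 355729) = 1/363577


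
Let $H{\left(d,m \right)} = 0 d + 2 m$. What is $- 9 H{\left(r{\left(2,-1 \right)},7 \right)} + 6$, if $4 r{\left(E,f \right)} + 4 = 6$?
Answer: $-120$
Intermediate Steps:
$r{\left(E,f \right)} = \frac{1}{2}$ ($r{\left(E,f \right)} = -1 + \frac{1}{4} \cdot 6 = -1 + \frac{3}{2} = \frac{1}{2}$)
$H{\left(d,m \right)} = 2 m$ ($H{\left(d,m \right)} = 0 + 2 m = 2 m$)
$- 9 H{\left(r{\left(2,-1 \right)},7 \right)} + 6 = - 9 \cdot 2 \cdot 7 + 6 = \left(-9\right) 14 + 6 = -126 + 6 = -120$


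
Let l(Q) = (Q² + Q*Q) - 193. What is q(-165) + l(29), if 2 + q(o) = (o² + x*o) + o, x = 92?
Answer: 13367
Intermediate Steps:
q(o) = -2 + o² + 93*o (q(o) = -2 + ((o² + 92*o) + o) = -2 + (o² + 93*o) = -2 + o² + 93*o)
l(Q) = -193 + 2*Q² (l(Q) = (Q² + Q²) - 193 = 2*Q² - 193 = -193 + 2*Q²)
q(-165) + l(29) = (-2 + (-165)² + 93*(-165)) + (-193 + 2*29²) = (-2 + 27225 - 15345) + (-193 + 2*841) = 11878 + (-193 + 1682) = 11878 + 1489 = 13367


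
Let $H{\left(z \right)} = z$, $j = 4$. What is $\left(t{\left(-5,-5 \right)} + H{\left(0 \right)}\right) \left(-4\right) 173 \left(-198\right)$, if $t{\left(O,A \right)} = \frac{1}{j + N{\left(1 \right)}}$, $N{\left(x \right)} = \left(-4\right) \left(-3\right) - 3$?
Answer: $\frac{137016}{13} \approx 10540.0$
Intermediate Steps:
$N{\left(x \right)} = 9$ ($N{\left(x \right)} = 12 - 3 = 9$)
$t{\left(O,A \right)} = \frac{1}{13}$ ($t{\left(O,A \right)} = \frac{1}{4 + 9} = \frac{1}{13}$)
$\left(t{\left(-5,-5 \right)} + H{\left(0 \right)}\right) \left(-4\right) 173 \left(-198\right) = \left(\frac{1}{13} + 0\right) \left(-4\right) 173 \left(-198\right) = \frac{1}{13} \left(-4\right) 173 \left(-198\right) = \left(- \frac{4}{13}\right) 173 \left(-198\right) = \left(- \frac{692}{13}\right) \left(-198\right) = \frac{137016}{13}$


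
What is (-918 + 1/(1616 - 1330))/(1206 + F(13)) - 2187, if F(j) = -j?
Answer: -746462573/341198 ≈ -2187.8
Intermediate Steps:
(-918 + 1/(1616 - 1330))/(1206 + F(13)) - 2187 = (-918 + 1/(1616 - 1330))/(1206 - 1*13) - 2187 = (-918 + 1/286)/(1206 - 13) - 2187 = (-918 + 1/286)/1193 - 2187 = -262547/286*1/1193 - 2187 = -262547/341198 - 2187 = -746462573/341198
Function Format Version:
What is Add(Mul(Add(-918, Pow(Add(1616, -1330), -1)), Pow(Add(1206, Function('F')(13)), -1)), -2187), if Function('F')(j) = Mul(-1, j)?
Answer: Rational(-746462573, 341198) ≈ -2187.8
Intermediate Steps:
Add(Mul(Add(-918, Pow(Add(1616, -1330), -1)), Pow(Add(1206, Function('F')(13)), -1)), -2187) = Add(Mul(Add(-918, Pow(Add(1616, -1330), -1)), Pow(Add(1206, Mul(-1, 13)), -1)), -2187) = Add(Mul(Add(-918, Pow(286, -1)), Pow(Add(1206, -13), -1)), -2187) = Add(Mul(Add(-918, Rational(1, 286)), Pow(1193, -1)), -2187) = Add(Mul(Rational(-262547, 286), Rational(1, 1193)), -2187) = Add(Rational(-262547, 341198), -2187) = Rational(-746462573, 341198)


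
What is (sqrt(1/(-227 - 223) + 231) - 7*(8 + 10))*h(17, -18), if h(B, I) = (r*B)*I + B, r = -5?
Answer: -194922 + 1547*sqrt(207898)/30 ≈ -1.7141e+5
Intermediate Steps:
h(B, I) = B - 5*B*I (h(B, I) = (-5*B)*I + B = -5*B*I + B = B - 5*B*I)
(sqrt(1/(-227 - 223) + 231) - 7*(8 + 10))*h(17, -18) = (sqrt(1/(-227 - 223) + 231) - 7*(8 + 10))*(17*(1 - 5*(-18))) = (sqrt(1/(-450) + 231) - 7*18)*(17*(1 + 90)) = (sqrt(-1/450 + 231) - 126)*(17*91) = (sqrt(103949/450) - 126)*1547 = (sqrt(207898)/30 - 126)*1547 = (-126 + sqrt(207898)/30)*1547 = -194922 + 1547*sqrt(207898)/30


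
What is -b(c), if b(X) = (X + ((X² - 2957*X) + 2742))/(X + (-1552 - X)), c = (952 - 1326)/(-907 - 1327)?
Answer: 2803751883/1936413328 ≈ 1.4479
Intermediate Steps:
c = 187/1117 (c = -374/(-2234) = -374*(-1/2234) = 187/1117 ≈ 0.16741)
b(X) = -1371/776 - X²/1552 + 739*X/388 (b(X) = (X + (2742 + X² - 2957*X))/(-1552) = (2742 + X² - 2956*X)*(-1/1552) = -1371/776 - X²/1552 + 739*X/388)
-b(c) = -(-1371/776 - (187/1117)²/1552 + (739/388)*(187/1117)) = -(-1371/776 - 1/1552*34969/1247689 + 138193/433396) = -(-1371/776 - 34969/1936413328 + 138193/433396) = -1*(-2803751883/1936413328) = 2803751883/1936413328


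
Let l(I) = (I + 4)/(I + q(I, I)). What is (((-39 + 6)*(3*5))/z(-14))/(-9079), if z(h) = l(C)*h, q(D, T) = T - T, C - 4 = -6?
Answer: 495/127106 ≈ 0.0038944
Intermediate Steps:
C = -2 (C = 4 - 6 = -2)
q(D, T) = 0
l(I) = (4 + I)/I (l(I) = (I + 4)/(I + 0) = (4 + I)/I)
z(h) = -h (z(h) = ((4 - 2)/(-2))*h = (-½*2)*h = -h)
(((-39 + 6)*(3*5))/z(-14))/(-9079) = (((-39 + 6)*(3*5))/((-1*(-14))))/(-9079) = (-33*15/14)*(-1/9079) = -495*1/14*(-1/9079) = -495/14*(-1/9079) = 495/127106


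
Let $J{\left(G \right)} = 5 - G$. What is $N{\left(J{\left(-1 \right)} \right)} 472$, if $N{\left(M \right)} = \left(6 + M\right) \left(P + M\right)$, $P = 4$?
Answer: $56640$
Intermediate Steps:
$N{\left(M \right)} = \left(4 + M\right) \left(6 + M\right)$ ($N{\left(M \right)} = \left(6 + M\right) \left(4 + M\right) = \left(4 + M\right) \left(6 + M\right)$)
$N{\left(J{\left(-1 \right)} \right)} 472 = \left(24 + \left(5 - -1\right)^{2} + 10 \left(5 - -1\right)\right) 472 = \left(24 + \left(5 + 1\right)^{2} + 10 \left(5 + 1\right)\right) 472 = \left(24 + 6^{2} + 10 \cdot 6\right) 472 = \left(24 + 36 + 60\right) 472 = 120 \cdot 472 = 56640$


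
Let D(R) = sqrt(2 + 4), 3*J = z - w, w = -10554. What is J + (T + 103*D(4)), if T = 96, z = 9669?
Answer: 6837 + 103*sqrt(6) ≈ 7089.3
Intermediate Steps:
J = 6741 (J = (9669 - 1*(-10554))/3 = (9669 + 10554)/3 = (1/3)*20223 = 6741)
D(R) = sqrt(6)
J + (T + 103*D(4)) = 6741 + (96 + 103*sqrt(6)) = 6837 + 103*sqrt(6)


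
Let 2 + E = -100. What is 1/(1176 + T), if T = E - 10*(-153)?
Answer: 1/2604 ≈ 0.00038402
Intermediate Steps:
E = -102 (E = -2 - 100 = -102)
T = 1428 (T = -102 - 10*(-153) = -102 + 1530 = 1428)
1/(1176 + T) = 1/(1176 + 1428) = 1/2604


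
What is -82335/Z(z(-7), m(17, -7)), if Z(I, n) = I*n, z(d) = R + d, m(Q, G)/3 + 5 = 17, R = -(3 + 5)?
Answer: 5489/36 ≈ 152.47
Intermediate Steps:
R = -8 (R = -1*8 = -8)
m(Q, G) = 36 (m(Q, G) = -15 + 3*17 = -15 + 51 = 36)
z(d) = -8 + d
-82335/Z(z(-7), m(17, -7)) = -82335*1/(36*(-8 - 7)) = -82335/((-15*36)) = -82335/(-540) = -82335*(-1/540) = 5489/36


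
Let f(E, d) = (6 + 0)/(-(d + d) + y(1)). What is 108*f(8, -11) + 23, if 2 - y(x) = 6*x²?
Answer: 59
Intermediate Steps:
y(x) = 2 - 6*x²
f(E, d) = 6/(-4 - 2*d) (f(E, d) = (6 + 0)/(-(d + d) + (2 - 6*1²)) = 6/(-2*d + (2 - 6*1)) = 6/(-2*d + (2 - 6)) = 6/(-2*d - 4) = 6/(-4 - 2*d))
108*f(8, -11) + 23 = 108*(-3/(2 - 11)) + 23 = 108*(-3/(-9)) + 23 = 108*(-3*(-⅑)) + 23 = 108*(⅓) + 23 = 36 + 23 = 59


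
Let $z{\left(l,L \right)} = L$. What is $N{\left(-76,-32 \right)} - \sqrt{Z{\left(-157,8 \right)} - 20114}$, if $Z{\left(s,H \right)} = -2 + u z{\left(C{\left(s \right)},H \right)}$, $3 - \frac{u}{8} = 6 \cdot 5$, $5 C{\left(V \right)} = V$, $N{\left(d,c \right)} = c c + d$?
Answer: $948 - 2 i \sqrt{5461} \approx 948.0 - 147.8 i$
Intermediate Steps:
$N{\left(d,c \right)} = d + c^{2}$ ($N{\left(d,c \right)} = c^{2} + d = d + c^{2}$)
$C{\left(V \right)} = \frac{V}{5}$
$u = -216$ ($u = 24 - 8 \cdot 6 \cdot 5 = 24 - 240 = -216$)
$Z{\left(s,H \right)} = -2 - 216 H$
$N{\left(-76,-32 \right)} - \sqrt{Z{\left(-157,8 \right)} - 20114} = \left(-76 + \left(-32\right)^{2}\right) - \sqrt{\left(-2 - 1728\right) - 20114} = \left(-76 + 1024\right) - \sqrt{\left(-2 - 1728\right) - 20114} = 948 - \sqrt{-1730 - 20114} = 948 - \sqrt{-21844} = 948 - 2 i \sqrt{5461}$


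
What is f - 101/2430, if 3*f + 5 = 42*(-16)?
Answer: -548471/2430 ≈ -225.71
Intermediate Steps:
f = -677/3 (f = -5/3 + (42*(-16))/3 = -5/3 + (⅓)*(-672) = -5/3 - 224 = -677/3 ≈ -225.67)
f - 101/2430 = -677/3 - 101/2430 = -548471/2430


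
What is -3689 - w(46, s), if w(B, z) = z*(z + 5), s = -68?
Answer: -7973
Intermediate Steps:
w(B, z) = z*(5 + z)
-3689 - w(46, s) = -3689 - (-68)*(5 - 68) = -3689 - (-68)*(-63) = -3689 - 1*4284 = -3689 - 4284 = -7973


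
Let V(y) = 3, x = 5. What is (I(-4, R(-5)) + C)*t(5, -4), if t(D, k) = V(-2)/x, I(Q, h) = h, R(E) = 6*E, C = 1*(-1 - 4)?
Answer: -21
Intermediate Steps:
C = -5 (C = 1*(-5) = -5)
t(D, k) = ⅗ (t(D, k) = 3/5 = 3*(⅕) = ⅗)
(I(-4, R(-5)) + C)*t(5, -4) = (6*(-5) - 5)*(⅗) = (-30 - 5)*(⅗) = -35*⅗ = -21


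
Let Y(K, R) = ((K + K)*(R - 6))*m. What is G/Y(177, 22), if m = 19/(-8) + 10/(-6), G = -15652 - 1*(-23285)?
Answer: -7633/22892 ≈ -0.33344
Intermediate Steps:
G = 7633 (G = -15652 + 23285 = 7633)
m = -97/24 (m = 19*(-⅛) + 10*(-⅙) = -19/8 - 5/3 = -97/24 ≈ -4.0417)
Y(K, R) = -97*K*(-6 + R)/12 (Y(K, R) = ((K + K)*(R - 6))*(-97/24) = ((2*K)*(-6 + R))*(-97/24) = (2*K*(-6 + R))*(-97/24) = -97*K*(-6 + R)/12)
G/Y(177, 22) = 7633/(((97/12)*177*(6 - 1*22))) = 7633/(((97/12)*177*(6 - 22))) = 7633/(((97/12)*177*(-16))) = 7633/(-22892) = 7633*(-1/22892) = -7633/22892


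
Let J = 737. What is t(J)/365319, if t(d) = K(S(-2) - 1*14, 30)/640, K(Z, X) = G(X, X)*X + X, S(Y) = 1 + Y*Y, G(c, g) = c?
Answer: 31/7793472 ≈ 3.9777e-6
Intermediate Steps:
S(Y) = 1 + Y**2
K(Z, X) = X + X**2 (K(Z, X) = X*X + X = X**2 + X = X + X**2)
t(d) = 93/64 (t(d) = (30*(1 + 30))/640 = (30*31)*(1/640) = 930*(1/640) = 93/64)
t(J)/365319 = (93/64)/365319 = (93/64)*(1/365319) = 31/7793472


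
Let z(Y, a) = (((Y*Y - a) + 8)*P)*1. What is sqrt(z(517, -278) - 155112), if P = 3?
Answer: 3*sqrt(71957) ≈ 804.74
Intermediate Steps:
z(Y, a) = 24 - 3*a + 3*Y**2 (z(Y, a) = (((Y*Y - a) + 8)*3)*1 = (((Y**2 - a) + 8)*3)*1 = ((8 + Y**2 - a)*3)*1 = (24 - 3*a + 3*Y**2)*1 = 24 - 3*a + 3*Y**2)
sqrt(z(517, -278) - 155112) = sqrt((24 - 3*(-278) + 3*517**2) - 155112) = sqrt((24 + 834 + 3*267289) - 155112) = sqrt((24 + 834 + 801867) - 155112) = sqrt(802725 - 155112) = sqrt(647613) = 3*sqrt(71957)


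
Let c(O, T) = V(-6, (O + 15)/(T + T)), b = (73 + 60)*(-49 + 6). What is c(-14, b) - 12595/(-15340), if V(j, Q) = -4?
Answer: -9753/3068 ≈ -3.1789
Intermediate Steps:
b = -5719 (b = 133*(-43) = -5719)
c(O, T) = -4
c(-14, b) - 12595/(-15340) = -4 - 12595/(-15340) = -4 - 12595*(-1/15340) = -4 + 2519/3068 = -9753/3068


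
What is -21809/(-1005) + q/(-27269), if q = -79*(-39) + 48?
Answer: 8829328/409035 ≈ 21.586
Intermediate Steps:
q = 3129 (q = 3081 + 48 = 3129)
-21809/(-1005) + q/(-27269) = -21809/(-1005) + 3129/(-27269) = -21809*(-1/1005) + 3129*(-1/27269) = 21809/1005 - 3129/27269 = 8829328/409035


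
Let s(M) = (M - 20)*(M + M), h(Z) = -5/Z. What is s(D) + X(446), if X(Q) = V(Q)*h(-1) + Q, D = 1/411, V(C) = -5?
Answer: 71099303/168921 ≈ 420.90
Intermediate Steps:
D = 1/411 ≈ 0.0024331
X(Q) = -25 + Q (X(Q) = -(-25)/(-1) + Q = -(-25)*(-1) + Q = -5*5 + Q = -25 + Q)
s(M) = 2*M*(-20 + M) (s(M) = (-20 + M)*(2*M) = 2*M*(-20 + M))
s(D) + X(446) = 2*(1/411)*(-20 + 1/411) + (-25 + 446) = 2*(1/411)*(-8219/411) + 421 = -16438/168921 + 421 = 71099303/168921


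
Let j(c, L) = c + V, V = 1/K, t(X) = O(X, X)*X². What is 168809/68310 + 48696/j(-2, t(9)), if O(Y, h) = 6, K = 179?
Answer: -198456529409/8128890 ≈ -24414.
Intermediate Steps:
t(X) = 6*X²
V = 1/179 ≈ 0.0055866
j(c, L) = 1/179 + c (j(c, L) = c + 1/179 = 1/179 + c)
168809/68310 + 48696/j(-2, t(9)) = 168809/68310 + 48696/(1/179 - 2) = 168809*(1/68310) + 48696/(-357/179) = 168809/68310 + 48696*(-179/357) = 168809/68310 - 2905528/119 = -198456529409/8128890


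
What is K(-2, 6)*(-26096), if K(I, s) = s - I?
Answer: -208768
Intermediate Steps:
K(-2, 6)*(-26096) = (6 - 1*(-2))*(-26096) = (6 + 2)*(-26096) = 8*(-26096) = -208768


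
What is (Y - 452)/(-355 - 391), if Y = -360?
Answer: 406/373 ≈ 1.0885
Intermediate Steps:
(Y - 452)/(-355 - 391) = (-360 - 452)/(-355 - 391) = -812/(-746) = -812*(-1/746) = 406/373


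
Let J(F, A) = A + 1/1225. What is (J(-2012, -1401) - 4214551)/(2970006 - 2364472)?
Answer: -5164541199/741779150 ≈ -6.9624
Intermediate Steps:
J(F, A) = 1/1225 + A (J(F, A) = A + 1/1225 = 1/1225 + A)
(J(-2012, -1401) - 4214551)/(2970006 - 2364472) = ((1/1225 - 1401) - 4214551)/(2970006 - 2364472) = (-1716224/1225 - 4214551)/605534 = -5164541199/1225*1/605534 = -5164541199/741779150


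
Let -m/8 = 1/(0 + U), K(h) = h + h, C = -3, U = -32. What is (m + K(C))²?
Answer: 529/16 ≈ 33.063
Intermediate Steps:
K(h) = 2*h
m = ¼ (m = -8/(0 - 32) = -8/(-32) = -8*(-1/32) = ¼ ≈ 0.25000)
(m + K(C))² = (¼ + 2*(-3))² = (¼ - 6)² = (-23/4)² = 529/16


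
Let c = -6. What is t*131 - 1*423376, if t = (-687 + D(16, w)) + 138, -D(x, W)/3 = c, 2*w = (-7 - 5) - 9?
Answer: -492937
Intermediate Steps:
w = -21/2 (w = ((-7 - 5) - 9)/2 = (-12 - 9)/2 = (½)*(-21) = -21/2 ≈ -10.500)
D(x, W) = 18 (D(x, W) = -3*(-6) = 18)
t = -531 (t = (-687 + 18) + 138 = -669 + 138 = -531)
t*131 - 1*423376 = -531*131 - 1*423376 = -69561 - 423376 = -492937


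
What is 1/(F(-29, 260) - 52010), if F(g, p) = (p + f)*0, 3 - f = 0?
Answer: -1/52010 ≈ -1.9227e-5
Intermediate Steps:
f = 3 (f = 3 - 1*0 = 3 + 0 = 3)
F(g, p) = 0 (F(g, p) = (p + 3)*0 = (3 + p)*0 = 0)
1/(F(-29, 260) - 52010) = 1/(0 - 52010) = 1/(-52010) = -1/52010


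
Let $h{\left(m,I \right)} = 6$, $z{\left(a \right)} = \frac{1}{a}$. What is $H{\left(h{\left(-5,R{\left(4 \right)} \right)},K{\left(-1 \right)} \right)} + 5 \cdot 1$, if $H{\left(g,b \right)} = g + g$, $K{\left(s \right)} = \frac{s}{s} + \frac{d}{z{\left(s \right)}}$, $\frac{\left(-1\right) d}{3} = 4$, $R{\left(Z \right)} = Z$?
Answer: $17$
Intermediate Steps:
$d = -12$ ($d = \left(-3\right) 4 = -12$)
$K{\left(s \right)} = 1 - 12 s$ ($K{\left(s \right)} = \frac{s}{s} - \frac{12}{\frac{1}{s}} = 1 - 12 s$)
$H{\left(g,b \right)} = 2 g$
$H{\left(h{\left(-5,R{\left(4 \right)} \right)},K{\left(-1 \right)} \right)} + 5 \cdot 1 = 2 \cdot 6 + 5 \cdot 1 = 12 + 5 = 17$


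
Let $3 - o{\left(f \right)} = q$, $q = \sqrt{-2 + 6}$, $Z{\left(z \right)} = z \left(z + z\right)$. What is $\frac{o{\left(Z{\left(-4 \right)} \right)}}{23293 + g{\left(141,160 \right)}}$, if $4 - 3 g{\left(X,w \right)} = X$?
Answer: $\frac{3}{69742} \approx 4.3016 \cdot 10^{-5}$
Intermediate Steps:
$g{\left(X,w \right)} = \frac{4}{3} - \frac{X}{3}$
$Z{\left(z \right)} = 2 z^{2}$ ($Z{\left(z \right)} = z 2 z = 2 z^{2}$)
$q = 2$ ($q = \sqrt{4} = 2$)
$o{\left(f \right)} = 1$ ($o{\left(f \right)} = 3 - 2 = 1$)
$\frac{o{\left(Z{\left(-4 \right)} \right)}}{23293 + g{\left(141,160 \right)}} = \frac{1}{23293 + \left(\frac{4}{3} - 47\right)} 1 = \frac{1}{23293 - \frac{137}{3}} \cdot 1 = \frac{1}{\frac{69742}{3}} \cdot 1 = \frac{3}{69742} \cdot 1 = \frac{3}{69742}$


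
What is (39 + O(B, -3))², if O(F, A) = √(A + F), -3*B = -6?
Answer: (39 + I)² ≈ 1520.0 + 78.0*I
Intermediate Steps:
B = 2 (B = -⅓*(-6) = 2)
(39 + O(B, -3))² = (39 + √(-3 + 2))² = (39 + √(-1))² = (39 + I)²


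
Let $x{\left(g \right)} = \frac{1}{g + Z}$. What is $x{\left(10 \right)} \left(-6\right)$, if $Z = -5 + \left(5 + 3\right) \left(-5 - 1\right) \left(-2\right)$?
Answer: $- \frac{6}{101} \approx -0.059406$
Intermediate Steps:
$Z = 91$ ($Z = -5 + 8 \left(-6\right) \left(-2\right) = -5 - -96 = -5 + 96 = 91$)
$x{\left(g \right)} = \frac{1}{91 + g}$ ($x{\left(g \right)} = \frac{1}{g + 91} = \frac{1}{91 + g}$)
$x{\left(10 \right)} \left(-6\right) = \frac{1}{91 + 10} \left(-6\right) = \frac{1}{101} \left(-6\right) = - \frac{6}{101}$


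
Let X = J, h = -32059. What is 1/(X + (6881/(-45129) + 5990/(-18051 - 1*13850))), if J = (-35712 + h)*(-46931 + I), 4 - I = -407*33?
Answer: 205665747/466873054124553539 ≈ 4.4052e-10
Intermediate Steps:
I = 13435 (I = 4 - (-407)*33 = 4 - 1*(-13431) = 4 + 13431 = 13435)
J = 2270057416 (J = (-35712 - 32059)*(-46931 + 13435) = -67771*(-33496) = 2270057416)
X = 2270057416
1/(X + (6881/(-45129) + 5990/(-18051 - 1*13850))) = 1/(2270057416 + (6881/(-45129) + 5990/(-18051 - 1*13850))) = 1/(2270057416 + (6881*(-1/45129) + 5990/(-18051 - 13850))) = 1/(2270057416 + (-983/6447 + 5990/(-31901))) = 1/(2270057416 + (-983/6447 + 5990*(-1/31901))) = 1/(2270057416 + (-983/6447 - 5990/31901)) = 1/(2270057416 - 69976213/205665747) = 1/(466873054124553539/205665747) = 205665747/466873054124553539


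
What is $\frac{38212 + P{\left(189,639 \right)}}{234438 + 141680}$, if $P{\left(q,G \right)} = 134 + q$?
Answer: $\frac{38535}{376118} \approx 0.10245$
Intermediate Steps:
$\frac{38212 + P{\left(189,639 \right)}}{234438 + 141680} = \frac{38212 + \left(134 + 189\right)}{234438 + 141680} = \frac{38212 + 323}{376118} = 38535 \cdot \frac{1}{376118} = \frac{38535}{376118}$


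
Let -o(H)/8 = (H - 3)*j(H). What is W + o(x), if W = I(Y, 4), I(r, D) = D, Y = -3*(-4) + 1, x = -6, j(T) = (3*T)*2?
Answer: -2588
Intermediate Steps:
j(T) = 6*T
o(H) = -48*H*(-3 + H) (o(H) = -8*(H - 3)*6*H = -8*(-3 + H)*6*H = -48*H*(-3 + H))
Y = 13 (Y = 12 + 1 = 13)
W = 4
W + o(x) = 4 + 48*(-6)*(3 - 1*(-6)) = 4 + 48*(-6)*(3 + 6) = 4 + 48*(-6)*9 = 4 - 2592 = -2588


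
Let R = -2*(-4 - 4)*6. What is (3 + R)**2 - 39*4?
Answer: 9645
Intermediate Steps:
R = 96 (R = -2*(-8)*6 = 16*6 = 96)
(3 + R)**2 - 39*4 = (3 + 96)**2 - 39*4 = 99**2 - 156 = 9801 - 156 = 9645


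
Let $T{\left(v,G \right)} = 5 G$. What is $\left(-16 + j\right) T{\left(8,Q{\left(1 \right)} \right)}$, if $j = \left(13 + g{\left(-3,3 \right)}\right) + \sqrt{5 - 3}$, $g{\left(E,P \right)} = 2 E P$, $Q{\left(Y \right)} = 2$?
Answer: $-210 + 10 \sqrt{2} \approx -195.86$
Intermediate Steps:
$g{\left(E,P \right)} = 2 E P$
$j = -5 + \sqrt{2}$ ($j = \left(13 + 2 \left(-3\right) 3\right) + \sqrt{5 - 3} = \left(13 - 18\right) + \sqrt{2} = -5 + \sqrt{2} \approx -3.5858$)
$\left(-16 + j\right) T{\left(8,Q{\left(1 \right)} \right)} = \left(-16 - \left(5 - \sqrt{2}\right)\right) 5 \cdot 2 = \left(-21 + \sqrt{2}\right) 10 = -210 + 10 \sqrt{2}$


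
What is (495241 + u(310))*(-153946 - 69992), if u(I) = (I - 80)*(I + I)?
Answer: -142836837858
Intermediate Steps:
u(I) = 2*I*(-80 + I) (u(I) = (-80 + I)*(2*I) = 2*I*(-80 + I))
(495241 + u(310))*(-153946 - 69992) = (495241 + 2*310*(-80 + 310))*(-153946 - 69992) = (495241 + 2*310*230)*(-223938) = (495241 + 142600)*(-223938) = 637841*(-223938) = -142836837858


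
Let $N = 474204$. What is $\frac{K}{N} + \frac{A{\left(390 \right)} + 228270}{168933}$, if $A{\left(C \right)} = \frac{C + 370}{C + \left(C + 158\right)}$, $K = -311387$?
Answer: $\frac{2899638942749}{4174553592412} \approx 0.6946$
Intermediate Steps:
$A{\left(C \right)} = \frac{370 + C}{158 + 2 C}$ ($A{\left(C \right)} = \frac{370 + C}{C + \left(158 + C\right)} = \frac{370 + C}{158 + 2 C}$)
$\frac{K}{N} + \frac{A{\left(390 \right)} + 228270}{168933} = - \frac{311387}{474204} + \frac{\frac{370 + 390}{2 \left(79 + 390\right)} + 228270}{168933} = \left(-311387\right) \frac{1}{474204} + \left(\frac{1}{2} \cdot \frac{1}{469} \cdot 760 + 228270\right) \frac{1}{168933} = - \frac{311387}{474204} + \left(\frac{1}{2} \cdot \frac{1}{469} \cdot 760 + 228270\right) \frac{1}{168933} = - \frac{311387}{474204} + \left(\frac{380}{469} + 228270\right) \frac{1}{168933} = - \frac{311387}{474204} + \frac{107059010}{469} \cdot \frac{1}{168933} = - \frac{311387}{474204} + \frac{107059010}{79229577} = \frac{2899638942749}{4174553592412}$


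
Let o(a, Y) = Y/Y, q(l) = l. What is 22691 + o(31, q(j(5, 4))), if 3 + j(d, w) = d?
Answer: 22692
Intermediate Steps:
j(d, w) = -3 + d
o(a, Y) = 1
22691 + o(31, q(j(5, 4))) = 22691 + 1 = 22692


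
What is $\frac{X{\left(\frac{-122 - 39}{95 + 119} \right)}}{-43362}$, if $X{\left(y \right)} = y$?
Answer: $\frac{161}{9279468} \approx 1.735 \cdot 10^{-5}$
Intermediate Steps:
$\frac{X{\left(\frac{-122 - 39}{95 + 119} \right)}}{-43362} = \frac{\left(-122 - 39\right) \frac{1}{95 + 119}}{-43362} = - \frac{161}{214} \left(- \frac{1}{43362}\right) = \left(-161\right) \frac{1}{214} \left(- \frac{1}{43362}\right) = \left(- \frac{161}{214}\right) \left(- \frac{1}{43362}\right) = \frac{161}{9279468}$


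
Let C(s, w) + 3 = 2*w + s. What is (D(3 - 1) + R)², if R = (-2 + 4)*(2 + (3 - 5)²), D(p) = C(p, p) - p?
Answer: 169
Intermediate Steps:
C(s, w) = -3 + s + 2*w (C(s, w) = -3 + (2*w + s) = -3 + (s + 2*w) = -3 + s + 2*w)
D(p) = -3 + 2*p (D(p) = (-3 + p + 2*p) - p = (-3 + 3*p) - p = -3 + 2*p)
R = 12 (R = 2*(2 + (-2)²) = 2*(2 + 4) = 2*6 = 12)
(D(3 - 1) + R)² = ((-3 + 2*(3 - 1)) + 12)² = ((-3 + 2*2) + 12)² = ((-3 + 4) + 12)² = (1 + 12)² = 13² = 169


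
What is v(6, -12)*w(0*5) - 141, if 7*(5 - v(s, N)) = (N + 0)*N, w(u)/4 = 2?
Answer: -1859/7 ≈ -265.57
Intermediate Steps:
w(u) = 8 (w(u) = 4*2 = 8)
v(s, N) = 5 - N²/7 (v(s, N) = 5 - (N + 0)*N/7 = 5 - N*N/7 = 5 - N²/7)
v(6, -12)*w(0*5) - 141 = (5 - ⅐*(-12)²)*8 - 141 = (5 - ⅐*144)*8 - 141 = (5 - 144/7)*8 - 141 = -109/7*8 - 141 = -872/7 - 141 = -1859/7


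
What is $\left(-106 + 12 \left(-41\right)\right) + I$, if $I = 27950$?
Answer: $27352$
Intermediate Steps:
$\left(-106 + 12 \left(-41\right)\right) + I = \left(-106 + 12 \left(-41\right)\right) + 27950 = \left(-106 - 492\right) + 27950 = -598 + 27950 = 27352$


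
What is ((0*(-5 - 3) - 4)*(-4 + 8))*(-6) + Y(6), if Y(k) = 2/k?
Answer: 289/3 ≈ 96.333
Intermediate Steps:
((0*(-5 - 3) - 4)*(-4 + 8))*(-6) + Y(6) = ((0*(-5 - 3) - 4)*(-4 + 8))*(-6) + 2/6 = ((0*(-8) - 4)*4)*(-6) + 2*(⅙) = ((0 - 4)*4)*(-6) + ⅓ = -4*4*(-6) + ⅓ = -16*(-6) + ⅓ = 96 + ⅓ = 289/3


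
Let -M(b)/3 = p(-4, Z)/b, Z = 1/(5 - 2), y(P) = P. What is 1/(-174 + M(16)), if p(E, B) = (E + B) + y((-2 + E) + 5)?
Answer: -8/1385 ≈ -0.0057762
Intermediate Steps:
Z = ⅓ (Z = 1/3 = ⅓ ≈ 0.33333)
p(E, B) = 3 + B + 2*E (p(E, B) = (E + B) + ((-2 + E) + 5) = (B + E) + (3 + E) = 3 + B + 2*E)
M(b) = 14/b (M(b) = -3*(3 + ⅓ + 2*(-4))/b = -3*(3 + ⅓ - 8)/b = -(-14)/b = 14/b)
1/(-174 + M(16)) = 1/(-174 + 14/16) = 1/(-174 + 14*(1/16)) = 1/(-174 + 7/8) = 1/(-1385/8) = -8/1385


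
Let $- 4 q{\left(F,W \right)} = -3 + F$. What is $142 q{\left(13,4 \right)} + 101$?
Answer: $-254$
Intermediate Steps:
$q{\left(F,W \right)} = \frac{3}{4} - \frac{F}{4}$ ($q{\left(F,W \right)} = - \frac{-3 + F}{4} = \frac{3}{4} - \frac{F}{4}$)
$142 q{\left(13,4 \right)} + 101 = 142 \left(\frac{3}{4} - \frac{13}{4}\right) + 101 = 142 \left(- \frac{5}{2}\right) + 101 = -355 + 101 = -254$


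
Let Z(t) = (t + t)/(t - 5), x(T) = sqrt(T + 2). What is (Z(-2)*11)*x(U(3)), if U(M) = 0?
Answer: 44*sqrt(2)/7 ≈ 8.8893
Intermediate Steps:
x(T) = sqrt(2 + T)
Z(t) = 2*t/(-5 + t) (Z(t) = (2*t)/(-5 + t) = 2*t/(-5 + t))
(Z(-2)*11)*x(U(3)) = ((2*(-2)/(-5 - 2))*11)*sqrt(2 + 0) = ((2*(-2)/(-7))*11)*sqrt(2) = ((2*(-2)*(-1/7))*11)*sqrt(2) = ((4/7)*11)*sqrt(2) = 44*sqrt(2)/7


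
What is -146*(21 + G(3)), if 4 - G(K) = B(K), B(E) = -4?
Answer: -4234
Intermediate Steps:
G(K) = 8 (G(K) = 4 - 1*(-4) = 4 + 4 = 8)
-146*(21 + G(3)) = -146*(21 + 8) = -146*29 = -4234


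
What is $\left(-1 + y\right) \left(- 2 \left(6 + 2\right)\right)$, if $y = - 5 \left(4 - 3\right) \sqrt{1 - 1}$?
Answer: $16$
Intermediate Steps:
$y = 0$ ($y = \left(-5\right) 1 \sqrt{0} = \left(-5\right) 0 = 0$)
$\left(-1 + y\right) \left(- 2 \left(6 + 2\right)\right) = \left(-1 + 0\right) \left(- 2 \left(6 + 2\right)\right) = - \left(-2\right) 8 = \left(-1\right) \left(-16\right) = 16$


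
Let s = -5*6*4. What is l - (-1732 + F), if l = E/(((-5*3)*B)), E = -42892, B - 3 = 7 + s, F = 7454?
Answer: -4742096/825 ≈ -5748.0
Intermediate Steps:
s = -120 (s = -30*4 = -120)
B = -110 (B = 3 + (7 - 120) = 3 - 113 = -110)
l = -21446/825 (l = -42892/(-5*3*(-110)) = -42892/((-15*(-110))) = -42892/1650 = -42892*1/1650 = -21446/825 ≈ -25.995)
l - (-1732 + F) = -21446/825 - (-1732 + 7454) = -21446/825 - 1*5722 = -21446/825 - 5722 = -4742096/825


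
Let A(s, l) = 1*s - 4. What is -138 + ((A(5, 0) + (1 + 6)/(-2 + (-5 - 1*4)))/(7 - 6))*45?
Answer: -1338/11 ≈ -121.64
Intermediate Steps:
A(s, l) = -4 + s (A(s, l) = s - 4 = -4 + s)
-138 + ((A(5, 0) + (1 + 6)/(-2 + (-5 - 1*4)))/(7 - 6))*45 = -138 + (((-4 + 5) + (1 + 6)/(-2 + (-5 - 1*4)))/(7 - 6))*45 = -138 + ((1 + 7/(-2 + (-5 - 4)))/1)*45 = -138 + ((1 + 7/(-2 - 9))*1)*45 = -138 + ((1 + 7/(-11))*1)*45 = -138 + ((1 + 7*(-1/11))*1)*45 = -138 + ((1 - 7/11)*1)*45 = -138 + ((4/11)*1)*45 = -138 + (4/11)*45 = -138 + 180/11 = -1338/11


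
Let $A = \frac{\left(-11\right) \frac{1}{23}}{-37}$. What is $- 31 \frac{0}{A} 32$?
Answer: $0$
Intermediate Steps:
$A = \frac{11}{851}$ ($A = \left(-11\right) \frac{1}{23} \left(- \frac{1}{37}\right) = \left(- \frac{11}{23}\right) \left(- \frac{1}{37}\right) = \frac{11}{851} \approx 0.012926$)
$- 31 \frac{0}{A} 32 = - 31 \frac{0}{\frac{11}{851}} \cdot 32 = - 31 \cdot 0 \cdot \frac{851}{11} \cdot 32 = \left(-31\right) 0 \cdot 32 = 0 \cdot 32 = 0$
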